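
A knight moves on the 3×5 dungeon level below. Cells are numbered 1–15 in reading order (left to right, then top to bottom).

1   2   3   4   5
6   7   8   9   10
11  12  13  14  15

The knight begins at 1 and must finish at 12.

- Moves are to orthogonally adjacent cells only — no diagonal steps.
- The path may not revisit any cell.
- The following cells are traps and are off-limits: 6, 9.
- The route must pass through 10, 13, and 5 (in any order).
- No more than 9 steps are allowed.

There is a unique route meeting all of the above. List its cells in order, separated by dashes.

1 - 2 - 3 - 4 - 5 - 10 - 15 - 14 - 13 - 12

Any route must reach 10, 13, and 5 and still end at 12 within 9 moves, so the order of the required stops is forced.
Route from 1: 4× right (reaching 5), 2× down (reaching 15), 3× left (reaching 12) — 9 moves in all.
Check: all required cells visited; 9 ≤ 9 moves.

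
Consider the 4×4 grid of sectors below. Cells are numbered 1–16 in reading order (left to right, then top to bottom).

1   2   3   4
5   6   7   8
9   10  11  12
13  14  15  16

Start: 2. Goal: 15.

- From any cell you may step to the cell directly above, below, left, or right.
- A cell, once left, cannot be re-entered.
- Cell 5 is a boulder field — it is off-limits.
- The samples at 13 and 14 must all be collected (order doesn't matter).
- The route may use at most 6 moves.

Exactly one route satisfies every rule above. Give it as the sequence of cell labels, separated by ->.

2 -> 6 -> 10 -> 9 -> 13 -> 14 -> 15

Any route must reach 13 and 14 and still end at 15 within 6 moves, so the order of the required stops is forced.
Route from 2: 2× down (reaching 10), left to 9, down to 13, 2× right (reaching 15) — 6 moves in all.
Check: all required cells visited; 6 ≤ 6 moves.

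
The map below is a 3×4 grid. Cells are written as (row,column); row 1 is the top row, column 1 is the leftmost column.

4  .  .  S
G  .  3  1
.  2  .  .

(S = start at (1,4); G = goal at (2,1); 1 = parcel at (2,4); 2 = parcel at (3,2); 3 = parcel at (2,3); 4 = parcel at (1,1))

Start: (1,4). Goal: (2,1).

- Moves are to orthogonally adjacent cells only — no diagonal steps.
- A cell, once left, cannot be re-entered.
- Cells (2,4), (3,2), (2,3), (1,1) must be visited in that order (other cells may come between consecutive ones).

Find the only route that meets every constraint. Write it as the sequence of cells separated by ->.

The waypoints must appear in the order (2,4), (3,2), (2,3), (1,1), with no cell reused.
Route from (1,4): down 2 to (3,4), left 2 to (3,2), up 1 to (2,2), right 1 to (2,3), up 1 to (1,3), left 2 to (1,1), down 1 to (2,1) — 10 moves in all.
Check: order respected (1 at step 1, 2 at step 4, 3 at step 6, 4 at step 9).

(1,4) -> (2,4) -> (3,4) -> (3,3) -> (3,2) -> (2,2) -> (2,3) -> (1,3) -> (1,2) -> (1,1) -> (2,1)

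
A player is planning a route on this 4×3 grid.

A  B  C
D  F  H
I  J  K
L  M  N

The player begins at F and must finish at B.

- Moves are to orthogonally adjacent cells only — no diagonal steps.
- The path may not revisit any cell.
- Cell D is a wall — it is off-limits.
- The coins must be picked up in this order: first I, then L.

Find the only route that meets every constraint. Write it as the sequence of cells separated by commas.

The waypoints must appear in the order I, L, with no cell reused.
Route from F: down 1 to J, left 1 to I, down 1 to L, right 2 to N, up 3 to C, left 1 to B — 9 moves in all.
Check: order respected (I at step 2, L at step 3).

F, J, I, L, M, N, K, H, C, B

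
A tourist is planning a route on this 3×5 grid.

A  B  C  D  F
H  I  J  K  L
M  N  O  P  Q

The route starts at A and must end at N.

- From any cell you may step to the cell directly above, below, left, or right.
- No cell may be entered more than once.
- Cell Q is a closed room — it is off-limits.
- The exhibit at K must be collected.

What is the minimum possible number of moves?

Any route passes through K somewhere between A and N. Summing Manhattan distances along the two legs (A → K → N) gives a lower bound of 4 + 3 = 7 moves.
A route of 7 moves achieves this: A → H → I → J → K → P → O → N.
Since 7 matches the lower bound, it is optimal.

7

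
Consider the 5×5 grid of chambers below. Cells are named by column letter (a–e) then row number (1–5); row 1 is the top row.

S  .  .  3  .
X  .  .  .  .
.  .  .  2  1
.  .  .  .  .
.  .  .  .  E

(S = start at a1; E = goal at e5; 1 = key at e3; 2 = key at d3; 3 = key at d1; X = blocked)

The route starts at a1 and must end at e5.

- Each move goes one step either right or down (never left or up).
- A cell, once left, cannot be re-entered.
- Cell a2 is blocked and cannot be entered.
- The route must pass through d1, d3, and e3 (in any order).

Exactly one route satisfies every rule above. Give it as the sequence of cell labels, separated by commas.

Moves only go right or down, so the column and row indices never decrease.
Route from a1: 3× right (reaching d1), 2× down (reaching d3), right to e3, 2× down (reaching e5) — 8 moves in all.
Check: all required cells visited.

a1, b1, c1, d1, d2, d3, e3, e4, e5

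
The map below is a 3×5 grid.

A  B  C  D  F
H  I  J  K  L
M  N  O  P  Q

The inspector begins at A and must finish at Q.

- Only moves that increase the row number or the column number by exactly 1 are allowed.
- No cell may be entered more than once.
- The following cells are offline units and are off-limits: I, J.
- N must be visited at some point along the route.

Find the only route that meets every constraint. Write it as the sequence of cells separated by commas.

Moves only go right or down, so the column and row indices never decrease.
Route from A: down 2 to M, right 4 to Q — 6 moves in all.
Check: all required cells visited.

A, H, M, N, O, P, Q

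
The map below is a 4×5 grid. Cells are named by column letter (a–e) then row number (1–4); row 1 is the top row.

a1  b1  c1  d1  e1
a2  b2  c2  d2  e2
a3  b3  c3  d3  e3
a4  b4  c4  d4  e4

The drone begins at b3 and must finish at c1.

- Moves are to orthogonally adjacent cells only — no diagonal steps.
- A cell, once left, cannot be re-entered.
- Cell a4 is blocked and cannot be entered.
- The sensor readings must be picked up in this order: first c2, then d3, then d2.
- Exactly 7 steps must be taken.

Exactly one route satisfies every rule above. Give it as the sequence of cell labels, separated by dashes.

b3 - b2 - c2 - c3 - d3 - d2 - d1 - c1

The waypoints must appear in the order c2, d3, d2, with no cell reused.
Route from b3: up 1 to b2, right 1 to c2, down 1 to c3, right 1 to d3, up 2 to d1, left 1 to c1 — 7 moves in all.
Check: order respected (c2 at step 2, d3 at step 4, d2 at step 5); 7 moves as required.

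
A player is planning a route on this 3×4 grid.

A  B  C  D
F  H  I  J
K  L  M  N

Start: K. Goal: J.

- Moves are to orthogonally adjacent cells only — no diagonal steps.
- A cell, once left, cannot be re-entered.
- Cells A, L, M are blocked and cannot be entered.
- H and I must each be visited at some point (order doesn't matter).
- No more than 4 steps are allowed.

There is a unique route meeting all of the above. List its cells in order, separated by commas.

K, F, H, I, J

The 4-move cap with required stops at H, I leaves no slack for detours.
Route from K: up 1 to F, right 3 to J — 4 moves in all.
Check: all required cells visited; 4 ≤ 4 moves.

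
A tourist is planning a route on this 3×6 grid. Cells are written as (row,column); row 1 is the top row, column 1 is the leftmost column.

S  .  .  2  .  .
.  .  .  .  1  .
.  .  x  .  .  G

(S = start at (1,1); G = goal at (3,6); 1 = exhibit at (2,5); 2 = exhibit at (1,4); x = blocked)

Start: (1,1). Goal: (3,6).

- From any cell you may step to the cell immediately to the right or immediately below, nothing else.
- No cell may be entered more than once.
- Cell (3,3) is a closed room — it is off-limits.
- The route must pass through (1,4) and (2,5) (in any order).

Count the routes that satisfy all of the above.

4

A right/down-only route from (1,1) to (3,6) makes exactly 2 down-moves and 5 right-moves in some order.
With no other constraints that would be C(7,2) = 21 routes.
A monotone route can only reach the required cells in the order (1,4), (2,5), so split there and multiply the segment counts (each segment already excludes blocked cells): (1,1)→(1,4): 1; (1,4)→(2,5): 2; (2,5)→(3,6): 2; product = 4.
That gives 4 routes.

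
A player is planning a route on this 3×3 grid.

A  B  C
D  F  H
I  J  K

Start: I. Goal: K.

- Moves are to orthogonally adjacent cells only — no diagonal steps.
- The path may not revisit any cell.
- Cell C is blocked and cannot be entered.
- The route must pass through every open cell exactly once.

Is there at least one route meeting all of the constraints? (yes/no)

no

Colour the cells like a checkerboard: each orthogonal step flips colour, so a Hamiltonian route alternates colours. Here there are 4 cells of one colour and 4 of the other, with start on the same colour as the goal — the counts and endpoints can't be arranged into an alternating sequence of length 8, so no Hamiltonian route exists.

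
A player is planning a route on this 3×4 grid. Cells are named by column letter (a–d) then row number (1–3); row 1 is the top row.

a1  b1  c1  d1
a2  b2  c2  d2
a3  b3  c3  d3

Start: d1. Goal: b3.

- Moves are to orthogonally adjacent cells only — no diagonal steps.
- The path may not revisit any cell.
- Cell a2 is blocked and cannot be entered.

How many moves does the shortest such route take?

4

The Manhattan distance from d1 to b3 is |1−3| + |4−2| = 4, so at least 4 moves are needed.
A route of 4 moves achieves this: d1 → d2 → d3 → c3 → b3.
Since 4 matches the lower bound, it is optimal.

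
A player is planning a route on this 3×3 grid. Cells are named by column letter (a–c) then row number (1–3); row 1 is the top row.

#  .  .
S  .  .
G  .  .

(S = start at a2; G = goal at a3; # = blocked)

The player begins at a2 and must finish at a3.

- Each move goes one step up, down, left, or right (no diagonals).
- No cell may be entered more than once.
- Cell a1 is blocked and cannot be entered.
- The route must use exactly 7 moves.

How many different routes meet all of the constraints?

1

Need simple routes of exactly 7 moves from a2 to a3 (Manhattan distance 1, so 3 moves are spent on a detour and 3 undoing it).
Enumerating: a2 b2 b1 c1 c2 c3 b3 a3.
That gives 1 route.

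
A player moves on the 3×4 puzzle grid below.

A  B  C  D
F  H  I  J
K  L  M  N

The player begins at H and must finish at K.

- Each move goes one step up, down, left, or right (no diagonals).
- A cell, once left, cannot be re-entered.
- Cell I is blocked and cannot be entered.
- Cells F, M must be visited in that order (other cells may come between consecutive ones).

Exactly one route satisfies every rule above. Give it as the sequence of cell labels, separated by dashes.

The waypoints must appear in the order F, M, with no cell reused.
Route from H: left 1 to F, up 1 to A, right 3 to D, down 2 to N, left 3 to K — 10 moves in all.
Check: order respected (F at step 1, M at step 8).

H - F - A - B - C - D - J - N - M - L - K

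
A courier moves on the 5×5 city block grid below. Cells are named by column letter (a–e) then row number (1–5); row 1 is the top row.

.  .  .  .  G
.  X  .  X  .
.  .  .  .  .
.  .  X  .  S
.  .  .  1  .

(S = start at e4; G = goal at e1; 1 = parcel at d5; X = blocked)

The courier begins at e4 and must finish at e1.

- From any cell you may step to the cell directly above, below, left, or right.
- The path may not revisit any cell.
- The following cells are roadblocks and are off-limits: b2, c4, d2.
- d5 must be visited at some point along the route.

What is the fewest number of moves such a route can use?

Any route passes through d5 somewhere between e4 and e1. Summing Manhattan distances along the two legs (e4 → d5 → e1) gives a lower bound of 2 + 5 = 7 moves.
A route of 7 moves achieves this: e4 → e5 → d5 → d4 → d3 → e3 → e2 → e1.
Since 7 matches the lower bound, it is optimal.

7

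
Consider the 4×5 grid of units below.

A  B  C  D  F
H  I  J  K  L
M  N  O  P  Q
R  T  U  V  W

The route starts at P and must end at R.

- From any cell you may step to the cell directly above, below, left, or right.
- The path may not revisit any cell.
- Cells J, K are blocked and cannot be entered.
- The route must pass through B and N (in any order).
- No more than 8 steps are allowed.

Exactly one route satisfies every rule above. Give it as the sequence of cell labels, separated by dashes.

The budget equals the shortest possible length, so every move has to be on a shortest route through the required cells.
Route from P: left 2 to N, up 2 to B, left 1 to A, down 3 to R — 8 moves in all.
Check: all required cells visited; 8 ≤ 8 moves.

P - O - N - I - B - A - H - M - R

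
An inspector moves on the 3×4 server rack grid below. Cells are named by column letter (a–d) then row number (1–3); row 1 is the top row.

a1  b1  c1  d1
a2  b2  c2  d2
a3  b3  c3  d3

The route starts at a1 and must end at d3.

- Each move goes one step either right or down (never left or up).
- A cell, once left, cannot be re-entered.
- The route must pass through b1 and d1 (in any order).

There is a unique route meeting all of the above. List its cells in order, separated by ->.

Moves only go right or down, so the column and row indices never decrease.
Route from a1: right 3 to d1, down 2 to d3 — 5 moves in all.
Check: all required cells visited.

a1 -> b1 -> c1 -> d1 -> d2 -> d3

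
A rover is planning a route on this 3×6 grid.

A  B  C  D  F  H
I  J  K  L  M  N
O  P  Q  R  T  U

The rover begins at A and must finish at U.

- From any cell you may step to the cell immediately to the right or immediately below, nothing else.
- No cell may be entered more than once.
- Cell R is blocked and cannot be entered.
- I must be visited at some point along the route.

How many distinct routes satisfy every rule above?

A right/down-only route from A to U makes exactly 2 down-moves and 5 right-moves in some order.
With no other constraints that would be C(7,2) = 21 routes.
Split at I and multiply the segment counts (each segment already excludes blocked cells): A→I: 1; I→U: 2; product = 2.
That gives 2 routes.

2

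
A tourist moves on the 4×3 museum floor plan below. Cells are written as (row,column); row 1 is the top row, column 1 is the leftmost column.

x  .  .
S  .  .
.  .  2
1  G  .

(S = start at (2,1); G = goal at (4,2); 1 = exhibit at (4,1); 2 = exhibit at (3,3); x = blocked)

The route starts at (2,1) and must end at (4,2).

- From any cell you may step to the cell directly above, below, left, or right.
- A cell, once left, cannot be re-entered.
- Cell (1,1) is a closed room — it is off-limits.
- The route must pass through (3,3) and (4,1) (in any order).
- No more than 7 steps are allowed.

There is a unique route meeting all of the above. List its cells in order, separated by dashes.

Any route must reach (3,3) and (4,1) and still end at (4,2) within 7 moves, so the order of the required stops is forced.
Route from (2,1): 2× right (reaching (2,3)), down to (3,3), 2× left (reaching (3,1)), down to (4,1), right to (4,2) — 7 moves in all.
Check: all required cells visited; 7 ≤ 7 moves.

(2,1) - (2,2) - (2,3) - (3,3) - (3,2) - (3,1) - (4,1) - (4,2)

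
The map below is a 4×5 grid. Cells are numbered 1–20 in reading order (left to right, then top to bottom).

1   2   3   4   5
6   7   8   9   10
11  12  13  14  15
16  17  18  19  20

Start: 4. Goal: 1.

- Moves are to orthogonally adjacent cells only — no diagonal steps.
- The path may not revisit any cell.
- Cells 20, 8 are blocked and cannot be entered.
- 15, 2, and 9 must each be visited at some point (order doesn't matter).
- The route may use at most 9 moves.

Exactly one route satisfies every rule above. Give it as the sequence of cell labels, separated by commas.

4, 9, 10, 15, 14, 13, 12, 7, 2, 1

The 9-move cap with required stops at 15, 2, 9 leaves no slack for detours.
Route from 4: down to 9, right to 10, down to 15, 3× left (reaching 12), 2× up (reaching 2), left to 1 — 9 moves in all.
Check: all required cells visited; 9 ≤ 9 moves.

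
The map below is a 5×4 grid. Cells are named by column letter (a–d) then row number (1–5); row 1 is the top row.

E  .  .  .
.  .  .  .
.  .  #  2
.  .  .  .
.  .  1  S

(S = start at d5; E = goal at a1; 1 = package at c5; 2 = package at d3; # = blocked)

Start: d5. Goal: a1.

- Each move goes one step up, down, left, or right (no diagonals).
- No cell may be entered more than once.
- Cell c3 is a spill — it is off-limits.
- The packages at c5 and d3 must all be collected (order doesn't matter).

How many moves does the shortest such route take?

9

Any route passes through c5 and d3 in some order between d5 and a1. Summing Manhattan distances along each leg and taking the cheapest ordering (d5 → c5 → d3 → a1) gives a lower bound of 1 + 3 + 5 = 9 moves.
A route of 9 moves achieves this: d5 → c5 → c4 → d4 → d3 → d2 → d1 → c1 → b1 → a1.
Since 9 matches the lower bound, it is optimal.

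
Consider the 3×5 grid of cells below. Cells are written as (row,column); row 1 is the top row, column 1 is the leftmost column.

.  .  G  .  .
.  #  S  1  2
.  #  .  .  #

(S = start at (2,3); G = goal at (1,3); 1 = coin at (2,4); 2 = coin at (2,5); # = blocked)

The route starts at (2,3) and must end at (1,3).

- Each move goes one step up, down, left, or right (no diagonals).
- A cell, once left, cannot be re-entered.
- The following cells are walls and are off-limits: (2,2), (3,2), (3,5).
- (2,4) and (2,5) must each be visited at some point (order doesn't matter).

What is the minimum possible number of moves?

Any route passes through (2,4) and (2,5) in some order between (2,3) and (1,3). Summing Manhattan distances along each leg and taking the cheapest ordering ((2,3) → (2,4) → (2,5) → (1,3)) gives a lower bound of 1 + 1 + 3 = 5 moves.
A route of 5 moves achieves this: (2,3) → (2,4) → (2,5) → (1,5) → (1,4) → (1,3).
Since 5 matches the lower bound, it is optimal.

5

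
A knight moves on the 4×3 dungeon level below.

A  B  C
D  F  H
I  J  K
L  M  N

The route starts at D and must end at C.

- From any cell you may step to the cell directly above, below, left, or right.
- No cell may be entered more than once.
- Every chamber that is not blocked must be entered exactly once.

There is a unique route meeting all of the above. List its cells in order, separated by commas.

Need to visit all 12 open cells exactly once, starting at D and ending at C.
Route from D: up to A, right to B, 2× down (reaching J), left to I, down to L, 2× right (reaching N), 3× up (reaching C) — 11 moves in all.
Check: all 12 open cells covered.

D, A, B, F, J, I, L, M, N, K, H, C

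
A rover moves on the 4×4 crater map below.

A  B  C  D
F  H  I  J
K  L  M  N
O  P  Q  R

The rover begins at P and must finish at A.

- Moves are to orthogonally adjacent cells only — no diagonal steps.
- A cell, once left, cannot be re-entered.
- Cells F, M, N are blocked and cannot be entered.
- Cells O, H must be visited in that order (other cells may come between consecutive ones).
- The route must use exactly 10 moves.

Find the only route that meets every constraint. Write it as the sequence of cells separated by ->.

P -> O -> K -> L -> H -> I -> J -> D -> C -> B -> A

The waypoints must appear in the order O, H, with no cell reused.
Route from P: left to O, up to K, right to L, up to H, 2× right (reaching J), up to D, 3× left (reaching A) — 10 moves in all.
Check: order respected (O at step 1, H at step 4); 10 moves as required.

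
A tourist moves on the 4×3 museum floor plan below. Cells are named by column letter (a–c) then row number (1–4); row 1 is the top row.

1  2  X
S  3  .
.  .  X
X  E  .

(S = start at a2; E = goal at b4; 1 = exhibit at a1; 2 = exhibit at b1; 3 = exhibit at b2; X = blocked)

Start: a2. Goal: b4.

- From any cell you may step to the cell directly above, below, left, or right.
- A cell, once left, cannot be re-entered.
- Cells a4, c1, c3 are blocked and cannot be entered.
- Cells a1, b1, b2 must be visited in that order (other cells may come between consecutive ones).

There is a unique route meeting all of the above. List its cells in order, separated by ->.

a2 -> a1 -> b1 -> b2 -> b3 -> b4

The waypoints must appear in the order a1, b1, b2, with no cell reused.
Route from a2: up 1 to a1, right 1 to b1, down 3 to b4 — 5 moves in all.
Check: order respected (1 at step 1, 2 at step 2, 3 at step 3).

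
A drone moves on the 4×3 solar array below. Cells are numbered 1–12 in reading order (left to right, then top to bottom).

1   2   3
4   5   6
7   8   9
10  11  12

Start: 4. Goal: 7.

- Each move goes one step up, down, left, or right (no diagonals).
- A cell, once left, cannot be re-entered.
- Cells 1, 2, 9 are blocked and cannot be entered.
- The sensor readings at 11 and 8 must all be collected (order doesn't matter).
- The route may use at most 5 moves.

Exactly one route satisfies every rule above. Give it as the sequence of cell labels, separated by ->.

The 5-move cap with required stops at 11, 8 leaves no slack for detours.
Route from 4: right to 5, 2× down (reaching 11), left to 10, up to 7 — 5 moves in all.
Check: all required cells visited; 5 ≤ 5 moves.

4 -> 5 -> 8 -> 11 -> 10 -> 7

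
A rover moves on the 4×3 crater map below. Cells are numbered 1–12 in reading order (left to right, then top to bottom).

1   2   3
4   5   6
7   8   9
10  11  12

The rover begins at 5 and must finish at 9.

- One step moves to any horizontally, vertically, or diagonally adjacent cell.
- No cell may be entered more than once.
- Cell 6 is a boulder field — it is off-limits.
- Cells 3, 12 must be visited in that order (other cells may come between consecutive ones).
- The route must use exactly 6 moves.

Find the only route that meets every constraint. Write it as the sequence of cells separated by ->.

5 -> 3 -> 2 -> 4 -> 8 -> 12 -> 9

The waypoints must appear in the order 3, 12, with no cell reused.
Route from 5: up-right to 3, left to 2, down-left to 4, 2× down-right (reaching 12), up to 9 — 6 moves in all.
Check: order respected (3 at step 1, 12 at step 5); 6 moves as required.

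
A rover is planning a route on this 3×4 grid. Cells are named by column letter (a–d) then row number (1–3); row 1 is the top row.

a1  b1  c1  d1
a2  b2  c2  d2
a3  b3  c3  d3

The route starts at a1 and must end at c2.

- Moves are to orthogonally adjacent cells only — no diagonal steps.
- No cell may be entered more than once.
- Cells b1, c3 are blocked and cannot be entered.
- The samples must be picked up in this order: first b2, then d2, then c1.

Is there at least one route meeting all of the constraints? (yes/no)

Every way from a1 to d2 runs through c2 — but c2 is where the route must end, so it would be entered once on the way to d2 and again at the finish.

no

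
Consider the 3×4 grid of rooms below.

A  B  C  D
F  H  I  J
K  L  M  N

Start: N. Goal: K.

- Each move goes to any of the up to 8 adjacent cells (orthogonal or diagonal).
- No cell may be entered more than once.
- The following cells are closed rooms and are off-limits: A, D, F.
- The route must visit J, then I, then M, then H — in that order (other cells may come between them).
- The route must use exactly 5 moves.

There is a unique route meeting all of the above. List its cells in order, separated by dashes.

The waypoints must appear in the order J, I, M, H, with no cell reused.
Route from N: up 1 to J, left 1 to I, down 1 to M, up-left 1 to H, down-left 1 to K — 5 moves in all.
Check: order respected (J at step 1, I at step 2, M at step 3, H at step 4); 5 moves as required.

N - J - I - M - H - K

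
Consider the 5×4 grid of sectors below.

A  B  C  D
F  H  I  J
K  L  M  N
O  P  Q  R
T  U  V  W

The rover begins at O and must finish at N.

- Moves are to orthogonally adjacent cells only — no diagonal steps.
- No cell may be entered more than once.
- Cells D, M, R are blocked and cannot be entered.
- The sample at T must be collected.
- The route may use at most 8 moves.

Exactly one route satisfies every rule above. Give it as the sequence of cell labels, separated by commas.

O, T, U, P, L, H, I, J, N

The budget equals the shortest possible length, so every move has to be on a shortest route through the required cells.
Route from O: down 1 to T, right 1 to U, up 3 to H, right 2 to J, down 1 to N — 8 moves in all.
Check: all required cells visited; 8 ≤ 8 moves.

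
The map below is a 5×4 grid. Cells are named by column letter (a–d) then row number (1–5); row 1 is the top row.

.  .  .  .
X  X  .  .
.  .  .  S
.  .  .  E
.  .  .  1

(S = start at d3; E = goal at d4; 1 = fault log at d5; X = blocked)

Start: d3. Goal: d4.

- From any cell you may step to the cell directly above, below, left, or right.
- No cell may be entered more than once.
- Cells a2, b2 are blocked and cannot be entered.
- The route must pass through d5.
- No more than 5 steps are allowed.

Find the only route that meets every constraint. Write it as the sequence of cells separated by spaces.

d3 c3 c4 c5 d5 d4

Any route must reach d5 and still end at d4 within 5 moves, so the order of the required stops is forced.
Route from d3: left to c3, 2× down (reaching c5), right to d5, up to d4 — 5 moves in all.
Check: all required cells visited; 5 ≤ 5 moves.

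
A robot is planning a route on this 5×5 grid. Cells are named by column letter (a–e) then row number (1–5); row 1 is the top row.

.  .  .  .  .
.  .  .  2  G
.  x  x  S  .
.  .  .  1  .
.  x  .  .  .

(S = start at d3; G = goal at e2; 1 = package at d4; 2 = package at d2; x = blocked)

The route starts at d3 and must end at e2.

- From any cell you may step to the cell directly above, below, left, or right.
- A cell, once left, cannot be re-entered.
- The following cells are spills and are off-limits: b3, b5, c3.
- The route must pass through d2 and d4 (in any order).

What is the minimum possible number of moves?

10

Any route passes through d2 and d4 in some order between d3 and e2. Summing Manhattan distances along each leg and taking the cheapest ordering (d3 → d4 → d2 → e2) gives a lower bound of 1 + 2 + 1 = 4 moves.
The shortest route satisfying every rule uses 10 moves: d3 → d4 → c4 → b4 → a4 → a3 → a2 → b2 → c2 → d2 → e2.
The no-revisit rule (legs can't share cells) pushes the minimum above the 4-move bound; an exhaustive check rules out every length from 4 to 9 (on a 4-connected grid the length of any start-to-goal walk has the same parity as the Manhattan bound, so only lengths 4, 6, 8, … need checking), leaving 10 as the minimum.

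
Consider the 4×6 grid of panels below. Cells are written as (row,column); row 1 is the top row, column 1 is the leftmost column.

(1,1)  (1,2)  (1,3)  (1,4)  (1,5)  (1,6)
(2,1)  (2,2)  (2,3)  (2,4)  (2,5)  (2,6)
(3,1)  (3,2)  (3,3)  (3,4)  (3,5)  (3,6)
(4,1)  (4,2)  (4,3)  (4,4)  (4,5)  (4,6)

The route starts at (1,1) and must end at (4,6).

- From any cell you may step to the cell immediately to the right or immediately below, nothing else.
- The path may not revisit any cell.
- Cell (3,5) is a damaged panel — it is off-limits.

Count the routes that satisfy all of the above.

A right/down-only route from (1,1) to (4,6) makes exactly 3 down-moves and 5 right-moves in some order.
With no other constraints that would be C(8,3) = 56 routes.
Subtract routes through each blocked cell (inclusion–exclusion for overlaps): − through (3,5): 30 → 26.
That gives 26 routes.

26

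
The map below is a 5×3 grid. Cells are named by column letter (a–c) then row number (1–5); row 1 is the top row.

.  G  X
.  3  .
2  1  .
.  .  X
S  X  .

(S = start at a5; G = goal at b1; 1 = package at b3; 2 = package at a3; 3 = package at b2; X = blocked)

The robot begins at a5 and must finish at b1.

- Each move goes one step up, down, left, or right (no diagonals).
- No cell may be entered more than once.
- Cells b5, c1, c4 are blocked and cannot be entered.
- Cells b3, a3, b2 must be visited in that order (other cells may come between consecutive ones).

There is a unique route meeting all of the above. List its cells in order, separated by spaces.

a5 a4 b4 b3 a3 a2 b2 b1

The waypoints must appear in the order b3, a3, b2, with no cell reused.
Route from a5: up 1 to a4, right 1 to b4, up 1 to b3, left 1 to a3, up 1 to a2, right 1 to b2, up 1 to b1 — 7 moves in all.
Check: order respected (1 at step 3, 2 at step 4, 3 at step 6).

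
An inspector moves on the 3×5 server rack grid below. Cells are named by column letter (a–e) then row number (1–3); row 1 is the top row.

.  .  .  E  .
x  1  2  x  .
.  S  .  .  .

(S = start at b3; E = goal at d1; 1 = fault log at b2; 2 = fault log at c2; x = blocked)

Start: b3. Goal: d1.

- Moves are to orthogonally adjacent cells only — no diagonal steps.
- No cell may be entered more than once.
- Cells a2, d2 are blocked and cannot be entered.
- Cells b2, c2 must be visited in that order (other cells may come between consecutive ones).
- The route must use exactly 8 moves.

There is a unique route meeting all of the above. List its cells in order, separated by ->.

The waypoints must appear in the order b2, c2, with no cell reused.
Route from b3: up 1 to b2, right 1 to c2, down 1 to c3, right 2 to e3, up 2 to e1, left 1 to d1 — 8 moves in all.
Check: order respected (1 at step 1, 2 at step 2); 8 moves as required.

b3 -> b2 -> c2 -> c3 -> d3 -> e3 -> e2 -> e1 -> d1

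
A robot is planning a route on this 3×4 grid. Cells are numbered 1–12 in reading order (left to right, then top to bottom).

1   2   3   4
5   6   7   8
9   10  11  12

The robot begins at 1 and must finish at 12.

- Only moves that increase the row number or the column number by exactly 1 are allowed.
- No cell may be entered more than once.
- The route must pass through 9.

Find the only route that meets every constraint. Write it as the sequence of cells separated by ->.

1 -> 5 -> 9 -> 10 -> 11 -> 12

Moves only go right or down, so the column and row indices never decrease.
Route from 1: down 2 to 9, right 3 to 12 — 5 moves in all.
Check: all required cells visited.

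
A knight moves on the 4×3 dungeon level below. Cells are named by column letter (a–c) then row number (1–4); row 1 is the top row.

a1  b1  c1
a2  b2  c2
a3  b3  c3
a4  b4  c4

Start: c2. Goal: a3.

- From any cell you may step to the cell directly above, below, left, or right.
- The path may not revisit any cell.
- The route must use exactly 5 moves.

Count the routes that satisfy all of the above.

Need simple routes of exactly 5 moves from c2 to a3 (Manhattan distance 3, so 1 moves are spent on a detour and 1 undoing it).
Branch systematically from the start, pruning whenever the remaining move budget drops below the Manhattan distance to a3 or differs from it in parity. Grouping the completions by first move — via c1: 3; via c3: 4; via b2: 2 — and summing: 3 + 4 + 2 = 9.
That gives 9 routes.

9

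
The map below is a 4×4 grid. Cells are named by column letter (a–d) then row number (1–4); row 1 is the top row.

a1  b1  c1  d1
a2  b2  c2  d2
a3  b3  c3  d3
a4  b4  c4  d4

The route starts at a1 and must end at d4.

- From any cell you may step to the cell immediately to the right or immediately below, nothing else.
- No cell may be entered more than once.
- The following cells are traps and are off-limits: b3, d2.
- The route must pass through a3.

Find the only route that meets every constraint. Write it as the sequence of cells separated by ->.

a1 -> a2 -> a3 -> a4 -> b4 -> c4 -> d4

Moves only go right or down, so the column and row indices never decrease.
Route from a1: 3× down (reaching a4), 3× right (reaching d4) — 6 moves in all.
Check: all required cells visited.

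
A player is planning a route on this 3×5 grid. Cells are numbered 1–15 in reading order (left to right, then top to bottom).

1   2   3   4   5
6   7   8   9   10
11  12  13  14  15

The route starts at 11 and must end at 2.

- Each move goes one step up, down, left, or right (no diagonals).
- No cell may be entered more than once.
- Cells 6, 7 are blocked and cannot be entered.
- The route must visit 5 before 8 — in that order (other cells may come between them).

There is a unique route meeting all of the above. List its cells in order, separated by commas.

11, 12, 13, 14, 15, 10, 5, 4, 9, 8, 3, 2

The waypoints must appear in the order 5, 8, with no cell reused.
Route from 11: 4× right (reaching 15), 2× up (reaching 5), left to 4, down to 9, left to 8, up to 3, left to 2 — 11 moves in all.
Check: order respected (5 at step 6, 8 at step 9).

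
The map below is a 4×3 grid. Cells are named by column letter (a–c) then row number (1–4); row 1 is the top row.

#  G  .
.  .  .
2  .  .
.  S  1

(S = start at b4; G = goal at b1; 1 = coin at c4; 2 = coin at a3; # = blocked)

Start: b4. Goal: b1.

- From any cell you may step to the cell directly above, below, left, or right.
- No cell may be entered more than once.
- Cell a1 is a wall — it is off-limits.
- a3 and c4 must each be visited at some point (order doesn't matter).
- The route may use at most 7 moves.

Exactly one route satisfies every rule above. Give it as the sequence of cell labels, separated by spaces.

b4 c4 c3 b3 a3 a2 b2 b1

Any route must reach a3 and c4 and still end at b1 within 7 moves, so the order of the required stops is forced.
Route from b4: right 1 to c4, up 1 to c3, left 2 to a3, up 1 to a2, right 1 to b2, up 1 to b1 — 7 moves in all.
Check: all required cells visited; 7 ≤ 7 moves.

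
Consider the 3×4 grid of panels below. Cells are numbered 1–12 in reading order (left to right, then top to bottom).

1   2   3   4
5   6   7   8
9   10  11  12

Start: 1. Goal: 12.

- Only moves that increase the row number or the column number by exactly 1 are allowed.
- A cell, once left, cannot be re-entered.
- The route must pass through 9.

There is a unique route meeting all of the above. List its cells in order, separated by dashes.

Moves only go right or down, so the column and row indices never decrease.
Route from 1: down 2 to 9, right 3 to 12 — 5 moves in all.
Check: all required cells visited.

1 - 5 - 9 - 10 - 11 - 12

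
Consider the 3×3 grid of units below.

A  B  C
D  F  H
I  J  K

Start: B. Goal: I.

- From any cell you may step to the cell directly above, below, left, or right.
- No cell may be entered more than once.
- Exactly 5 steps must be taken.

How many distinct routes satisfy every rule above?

5

Need simple routes of exactly 5 moves from B to I (Manhattan distance 3, so 1 moves are spent on a detour and 1 undoing it).
Enumerating: B F H K J I | B A D F J I | B C H K J I | B C H F J I | B C H F D I.
That gives 5 routes.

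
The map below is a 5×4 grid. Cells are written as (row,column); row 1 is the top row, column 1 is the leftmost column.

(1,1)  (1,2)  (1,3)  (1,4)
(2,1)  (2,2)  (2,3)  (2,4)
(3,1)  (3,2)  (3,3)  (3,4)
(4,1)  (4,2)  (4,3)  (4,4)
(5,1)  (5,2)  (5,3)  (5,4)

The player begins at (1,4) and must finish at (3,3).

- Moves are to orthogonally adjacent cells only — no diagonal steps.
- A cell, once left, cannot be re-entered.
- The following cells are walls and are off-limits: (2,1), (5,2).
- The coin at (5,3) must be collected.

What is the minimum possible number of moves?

Any route passes through (5,3) somewhere between (1,4) and (3,3). Summing Manhattan distances along the two legs ((1,4) → (5,3) → (3,3)) gives a lower bound of 5 + 2 = 7 moves.
A route of 7 moves achieves this: (1,4) → (2,4) → (3,4) → (4,4) → (5,4) → (5,3) → (4,3) → (3,3).
Since 7 matches the lower bound, it is optimal.

7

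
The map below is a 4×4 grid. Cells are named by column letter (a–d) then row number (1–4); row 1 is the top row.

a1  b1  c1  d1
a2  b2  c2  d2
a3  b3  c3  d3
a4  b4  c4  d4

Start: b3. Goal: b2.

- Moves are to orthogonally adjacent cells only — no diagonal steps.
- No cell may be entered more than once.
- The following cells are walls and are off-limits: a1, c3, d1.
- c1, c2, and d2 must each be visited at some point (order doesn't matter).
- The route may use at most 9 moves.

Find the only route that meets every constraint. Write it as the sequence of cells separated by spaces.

b3 b4 c4 d4 d3 d2 c2 c1 b1 b2

Any route must reach c1, c2, and d2 and still end at b2 within 9 moves, so the order of the required stops is forced.
Route from b3: down 1 to b4, right 2 to d4, up 2 to d2, left 1 to c2, up 1 to c1, left 1 to b1, down 1 to b2 — 9 moves in all.
Check: all required cells visited; 9 ≤ 9 moves.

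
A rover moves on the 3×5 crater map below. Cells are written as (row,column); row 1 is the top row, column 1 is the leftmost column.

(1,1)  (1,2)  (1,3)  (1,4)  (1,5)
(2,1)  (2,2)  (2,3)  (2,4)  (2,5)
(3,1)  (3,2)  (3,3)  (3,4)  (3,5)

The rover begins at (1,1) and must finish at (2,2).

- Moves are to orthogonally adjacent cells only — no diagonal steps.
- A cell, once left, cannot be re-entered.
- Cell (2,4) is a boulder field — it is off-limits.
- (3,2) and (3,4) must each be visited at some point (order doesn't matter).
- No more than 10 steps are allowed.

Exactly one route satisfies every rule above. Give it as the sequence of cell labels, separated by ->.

(1,1) -> (1,2) -> (1,3) -> (1,4) -> (1,5) -> (2,5) -> (3,5) -> (3,4) -> (3,3) -> (3,2) -> (2,2)

The budget equals the shortest possible length, so every move has to be on a shortest route through the required cells.
Route from (1,1): 4× right (reaching (1,5)), 2× down (reaching (3,5)), 3× left (reaching (3,2)), up to (2,2) — 10 moves in all.
Check: all required cells visited; 10 ≤ 10 moves.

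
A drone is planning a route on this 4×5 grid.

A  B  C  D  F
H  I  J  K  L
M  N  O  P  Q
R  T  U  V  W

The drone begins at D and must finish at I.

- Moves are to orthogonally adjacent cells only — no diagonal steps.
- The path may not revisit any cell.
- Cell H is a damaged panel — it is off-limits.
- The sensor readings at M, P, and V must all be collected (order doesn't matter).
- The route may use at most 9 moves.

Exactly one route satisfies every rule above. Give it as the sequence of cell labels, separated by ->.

The budget equals the shortest possible length, so every move has to be on a shortest route through the required cells.
Route from D: 3× down (reaching V), 3× left (reaching R), up to M, right to N, up to I — 9 moves in all.
Check: all required cells visited; 9 ≤ 9 moves.

D -> K -> P -> V -> U -> T -> R -> M -> N -> I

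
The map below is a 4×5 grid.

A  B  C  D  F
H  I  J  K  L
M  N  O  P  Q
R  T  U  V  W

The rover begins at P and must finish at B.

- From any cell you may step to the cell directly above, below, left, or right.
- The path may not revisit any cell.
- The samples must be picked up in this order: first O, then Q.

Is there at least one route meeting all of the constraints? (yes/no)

yes

One route that works: P → O → U → V → W → Q → L → F → D → C → B.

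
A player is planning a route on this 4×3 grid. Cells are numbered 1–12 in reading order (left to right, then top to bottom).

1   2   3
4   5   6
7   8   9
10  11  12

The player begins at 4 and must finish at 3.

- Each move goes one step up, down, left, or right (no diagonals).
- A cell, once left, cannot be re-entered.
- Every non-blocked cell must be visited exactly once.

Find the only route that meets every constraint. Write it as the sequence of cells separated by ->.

4 -> 1 -> 2 -> 5 -> 8 -> 7 -> 10 -> 11 -> 12 -> 9 -> 6 -> 3

Need to visit all 12 open cells exactly once, starting at 4 and ending at 3.
Cell 12 has only two open neighbours (9 and 11), so the path must pass straight through it: one of those is the cell it's entered from and the other is where it exits.
Route from 4: up 1 to 1, right 1 to 2, down 2 to 8, left 1 to 7, down 1 to 10, right 2 to 12, up 3 to 3 — 11 moves in all.
Check: all 12 open cells covered.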